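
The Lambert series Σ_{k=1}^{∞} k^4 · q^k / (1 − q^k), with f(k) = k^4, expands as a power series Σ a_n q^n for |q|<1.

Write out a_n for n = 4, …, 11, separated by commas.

273, 626, 1394, 2402, 4369, 6643, 10642, 14642

q^4  k|4↦f(k): 1:1 2:16 4:256  a_4=273
[q^5] f(1)=1,f(5)=625 ⇒ 626
d|6:{1,2,3,6}  Σf=1+16+81+1296=1394
d|7:{7,1}  Σf=2401+1=2402
q^8  k|8↦f(k): 1:1 2:16 4:256 8:4096  a_8=4369
[q^9] f(9)=6561,f(3)=81,f(1)=1 ⇒ 6643
[q^10] f(1)=1,f(2)=16,f(5)=625,f(10)=10000 ⇒ 10642
n=11: 1·11 11·1  f→[1+14641]=14642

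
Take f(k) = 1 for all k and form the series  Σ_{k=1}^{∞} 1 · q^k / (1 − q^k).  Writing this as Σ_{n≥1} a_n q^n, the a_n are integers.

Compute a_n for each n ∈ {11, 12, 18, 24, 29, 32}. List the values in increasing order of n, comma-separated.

[q^11] f(1)=1,f(11)=1 ⇒ 2
[q^12] f(12)=1,f(6)=1,f(4)=1,f(3)=1,f(2)=1,f(1)=1 ⇒ 6
[q^18] f(1)=1,f(2)=1,f(3)=1,f(6)=1,f(9)=1,f(18)=1 ⇒ 6
n=24: 1·24 2·12 3·8 4·6 6·4 8·3 12·2 24·1  f→[1+1+1+1+1+1+1+1]=8
d|29:{29,1}  Σf=1+1=2
[q^32] f(1)=1,f(2)=1,f(4)=1,f(8)=1,f(16)=1,f(32)=1 ⇒ 6

2, 6, 6, 8, 2, 6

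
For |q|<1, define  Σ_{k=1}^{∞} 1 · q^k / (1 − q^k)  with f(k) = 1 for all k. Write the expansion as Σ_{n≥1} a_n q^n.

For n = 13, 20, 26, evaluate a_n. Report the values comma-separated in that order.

2, 6, 4

d|13:{13,1}  Σf=1+1=2
n=20: 1·20 2·10 4·5 5·4 10·2 20·1  f→[1+1+1+1+1+1]=6
n=26: 26·1 13·2 2·13 1·26  f→[1+1+1+1]=4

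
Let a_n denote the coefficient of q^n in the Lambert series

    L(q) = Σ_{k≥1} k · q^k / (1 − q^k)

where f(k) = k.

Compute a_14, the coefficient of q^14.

q^14  k|14↦f(k): 14:14 7:7 2:2 1:1  a_14=24

a_14 = 24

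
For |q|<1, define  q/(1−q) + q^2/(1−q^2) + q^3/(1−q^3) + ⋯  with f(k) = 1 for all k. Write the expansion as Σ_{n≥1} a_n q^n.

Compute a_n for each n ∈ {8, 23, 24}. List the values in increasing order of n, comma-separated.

4, 2, 8

q^8  k|8↦f(k): 8:1 4:1 2:1 1:1  a_8=4
q^23  k|23↦f(k): 1:1 23:1  a_23=2
n=24: 1·24 2·12 3·8 4·6 6·4 8·3 12·2 24·1  f→[1+1+1+1+1+1+1+1]=8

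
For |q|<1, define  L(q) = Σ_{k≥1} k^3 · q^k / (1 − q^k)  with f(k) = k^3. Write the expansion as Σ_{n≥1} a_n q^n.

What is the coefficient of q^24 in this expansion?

a_24 = 16380

[q^24] f(24)=13824,f(12)=1728,f(8)=512,f(6)=216,f(4)=64,f(3)=27,f(2)=8,f(1)=1 ⇒ 16380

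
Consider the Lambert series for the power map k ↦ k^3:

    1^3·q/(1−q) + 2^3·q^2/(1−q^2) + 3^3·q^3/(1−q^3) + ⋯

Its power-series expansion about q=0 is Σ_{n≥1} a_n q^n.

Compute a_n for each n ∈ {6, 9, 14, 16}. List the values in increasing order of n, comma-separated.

252, 757, 3096, 4681

d|6:{6,3,2,1}  Σf=216+27+8+1=252
n=9: 9·1 3·3 1·9  f→[729+27+1]=757
n=14: 14·1 7·2 2·7 1·14  f→[2744+343+8+1]=3096
[q^16] f(1)=1,f(2)=8,f(4)=64,f(8)=512,f(16)=4096 ⇒ 4681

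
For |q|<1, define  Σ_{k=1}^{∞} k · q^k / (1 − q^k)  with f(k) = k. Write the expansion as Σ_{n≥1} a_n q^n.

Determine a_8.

a_8 = 15

[q^8] f(8)=8,f(4)=4,f(2)=2,f(1)=1 ⇒ 15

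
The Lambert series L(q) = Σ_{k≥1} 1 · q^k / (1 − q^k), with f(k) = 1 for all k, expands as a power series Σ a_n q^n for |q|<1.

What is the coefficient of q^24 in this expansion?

d|24:{24,12,8,6,4,3,2,1}  Σf=1+1+1+1+1+1+1+1=8

a_24 = 8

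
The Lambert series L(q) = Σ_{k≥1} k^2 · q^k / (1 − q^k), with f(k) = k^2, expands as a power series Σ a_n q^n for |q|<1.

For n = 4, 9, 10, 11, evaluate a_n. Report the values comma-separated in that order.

d|4:{4,2,1}  Σf=16+4+1=21
n=9: 1·9 3·3 9·1  f→[1+9+81]=91
[q^10] f(10)=100,f(5)=25,f(2)=4,f(1)=1 ⇒ 130
q^11  k|11↦f(k): 1:1 11:121  a_11=122

21, 91, 130, 122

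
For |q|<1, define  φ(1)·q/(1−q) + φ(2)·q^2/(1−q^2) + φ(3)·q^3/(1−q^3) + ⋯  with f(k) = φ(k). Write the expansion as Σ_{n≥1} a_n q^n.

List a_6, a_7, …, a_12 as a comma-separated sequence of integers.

n=6: 6·1 3·2 2·3 1·6  φ→[2+2+1+1]=6
q^7  k|7↦φ(k): 1:1 7:6  a_7=7
q^8  k|8↦φ(k): 1:1 2:1 4:2 8:4  a_8=8
[q^9] φ(9)=6,φ(3)=2,φ(1)=1 ⇒ 9
q^10  k|10↦φ(k): 10:4 5:4 2:1 1:1  a_10=10
n=11: 11·1 1·11  φ→[10+1]=11
n=12: 1·12 2·6 3·4 4·3 6·2 12·1  φ→[1+1+2+2+2+4]=12

6, 7, 8, 9, 10, 11, 12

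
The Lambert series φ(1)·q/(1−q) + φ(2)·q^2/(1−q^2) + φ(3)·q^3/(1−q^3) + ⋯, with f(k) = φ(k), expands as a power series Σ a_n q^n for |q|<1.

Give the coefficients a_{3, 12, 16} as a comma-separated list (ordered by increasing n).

d|3:{3,1}  Σφ=2+1=3
q^12  k|12↦φ(k): 12:4 6:2 4:2 3:2 2:1 1:1  a_12=12
q^16  k|16↦φ(k): 1:1 2:1 4:2 8:4 16:8  a_16=16

3, 12, 16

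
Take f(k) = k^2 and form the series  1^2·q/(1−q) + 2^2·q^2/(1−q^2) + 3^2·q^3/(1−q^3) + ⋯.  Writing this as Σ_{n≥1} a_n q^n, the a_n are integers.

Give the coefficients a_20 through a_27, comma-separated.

546, 500, 610, 530, 850, 651, 850, 820

[q^20] f(20)=400,f(10)=100,f(5)=25,f(4)=16,f(2)=4,f(1)=1 ⇒ 546
d|21:{1,3,7,21}  Σf=1+9+49+441=500
d|22:{22,11,2,1}  Σf=484+121+4+1=610
[q^23] f(1)=1,f(23)=529 ⇒ 530
[q^24] f(24)=576,f(12)=144,f(8)=64,f(6)=36,f(4)=16,f(3)=9,f(2)=4,f(1)=1 ⇒ 850
d|25:{25,5,1}  Σf=625+25+1=651
n=26: 1·26 2·13 13·2 26·1  f→[1+4+169+676]=850
d|27:{1,3,9,27}  Σf=1+9+81+729=820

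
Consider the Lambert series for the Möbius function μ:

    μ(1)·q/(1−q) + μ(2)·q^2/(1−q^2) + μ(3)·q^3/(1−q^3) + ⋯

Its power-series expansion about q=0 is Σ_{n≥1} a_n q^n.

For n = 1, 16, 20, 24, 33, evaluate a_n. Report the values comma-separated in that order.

[q^1] μ(1)=1 ⇒ 1
d|16:{16,8,4,2,1}  Σμ=0+0+0+(-1)+1=0
d|20:{20,10,5,4,2,1}  Σμ=0+1+(-1)+0+(-1)+1=0
n=24: 1·24 2·12 3·8 4·6 6·4 8·3 12·2 24·1  μ→[1+(-1)+(-1)+0+1+0+0+0]=0
d|33:{1,3,11,33}  Σμ=1+(-1)+(-1)+1=0

1, 0, 0, 0, 0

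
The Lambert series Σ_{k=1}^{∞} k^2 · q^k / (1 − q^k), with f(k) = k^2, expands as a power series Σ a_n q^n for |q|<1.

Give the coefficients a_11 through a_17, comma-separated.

122, 210, 170, 250, 260, 341, 290

q^11  k|11↦f(k): 1:1 11:121  a_11=122
q^12  k|12↦f(k): 12:144 6:36 4:16 3:9 2:4 1:1  a_12=210
q^13  k|13↦f(k): 13:169 1:1  a_13=170
q^14  k|14↦f(k): 1:1 2:4 7:49 14:196  a_14=250
n=15: 15·1 5·3 3·5 1·15  f→[225+25+9+1]=260
n=16: 1·16 2·8 4·4 8·2 16·1  f→[1+4+16+64+256]=341
n=17: 17·1 1·17  f→[289+1]=290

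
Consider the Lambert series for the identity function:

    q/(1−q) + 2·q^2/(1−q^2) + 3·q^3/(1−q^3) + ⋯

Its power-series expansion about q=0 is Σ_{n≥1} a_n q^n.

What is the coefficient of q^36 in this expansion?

a_36 = 91

d|36:{36,18,12,9,6,4,3,2,1}  Σf=36+18+12+9+6+4+3+2+1=91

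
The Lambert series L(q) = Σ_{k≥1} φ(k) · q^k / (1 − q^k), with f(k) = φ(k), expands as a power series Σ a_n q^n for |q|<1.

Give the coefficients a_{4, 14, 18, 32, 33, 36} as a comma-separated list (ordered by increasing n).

d|4:{1,2,4}  Σφ=1+1+2=4
[q^14] φ(1)=1,φ(2)=1,φ(7)=6,φ(14)=6 ⇒ 14
q^18  k|18↦φ(k): 18:6 9:6 6:2 3:2 2:1 1:1  a_18=18
d|32:{32,16,8,4,2,1}  Σφ=16+8+4+2+1+1=32
d|33:{33,11,3,1}  Σφ=20+10+2+1=33
n=36: 1·36 2·18 3·12 4·9 6·6 9·4 12·3 18·2 36·1  φ→[1+1+2+2+2+6+4+6+12]=36

4, 14, 18, 32, 33, 36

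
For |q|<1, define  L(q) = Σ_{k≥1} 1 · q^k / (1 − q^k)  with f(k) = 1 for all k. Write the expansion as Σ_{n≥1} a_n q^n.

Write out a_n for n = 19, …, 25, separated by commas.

2, 6, 4, 4, 2, 8, 3

[q^19] f(1)=1,f(19)=1 ⇒ 2
q^20  k|20↦f(k): 1:1 2:1 4:1 5:1 10:1 20:1  a_20=6
d|21:{21,7,3,1}  Σf=1+1+1+1=4
d|22:{1,2,11,22}  Σf=1+1+1+1=4
q^23  k|23↦f(k): 1:1 23:1  a_23=2
d|24:{24,12,8,6,4,3,2,1}  Σf=1+1+1+1+1+1+1+1=8
n=25: 1·25 5·5 25·1  f→[1+1+1]=3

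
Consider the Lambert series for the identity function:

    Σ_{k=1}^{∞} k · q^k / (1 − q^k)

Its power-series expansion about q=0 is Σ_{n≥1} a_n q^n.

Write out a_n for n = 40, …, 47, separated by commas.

90, 42, 96, 44, 84, 78, 72, 48

d|40:{1,2,4,5,8,10,20,40}  Σf=1+2+4+5+8+10+20+40=90
[q^41] f(1)=1,f(41)=41 ⇒ 42
n=42: 42·1 21·2 14·3 7·6 6·7 3·14 2·21 1·42  f→[42+21+14+7+6+3+2+1]=96
q^43  k|43↦f(k): 1:1 43:43  a_43=44
[q^44] f(44)=44,f(22)=22,f(11)=11,f(4)=4,f(2)=2,f(1)=1 ⇒ 84
n=45: 45·1 15·3 9·5 5·9 3·15 1·45  f→[45+15+9+5+3+1]=78
n=46: 1·46 2·23 23·2 46·1  f→[1+2+23+46]=72
[q^47] f(1)=1,f(47)=47 ⇒ 48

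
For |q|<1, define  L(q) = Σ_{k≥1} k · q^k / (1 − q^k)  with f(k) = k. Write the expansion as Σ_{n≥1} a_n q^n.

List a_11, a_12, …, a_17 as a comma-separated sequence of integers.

q^11  k|11↦f(k): 1:1 11:11  a_11=12
[q^12] f(12)=12,f(6)=6,f(4)=4,f(3)=3,f(2)=2,f(1)=1 ⇒ 28
n=13: 13·1 1·13  f→[13+1]=14
q^14  k|14↦f(k): 1:1 2:2 7:7 14:14  a_14=24
q^15  k|15↦f(k): 1:1 3:3 5:5 15:15  a_15=24
[q^16] f(1)=1,f(2)=2,f(4)=4,f(8)=8,f(16)=16 ⇒ 31
q^17  k|17↦f(k): 17:17 1:1  a_17=18

12, 28, 14, 24, 24, 31, 18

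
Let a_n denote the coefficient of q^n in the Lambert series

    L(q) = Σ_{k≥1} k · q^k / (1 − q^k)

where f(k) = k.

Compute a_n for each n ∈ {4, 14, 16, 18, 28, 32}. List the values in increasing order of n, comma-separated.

7, 24, 31, 39, 56, 63

d|4:{4,2,1}  Σf=4+2+1=7
q^14  k|14↦f(k): 1:1 2:2 7:7 14:14  a_14=24
[q^16] f(1)=1,f(2)=2,f(4)=4,f(8)=8,f(16)=16 ⇒ 31
q^18  k|18↦f(k): 18:18 9:9 6:6 3:3 2:2 1:1  a_18=39
q^28  k|28↦f(k): 1:1 2:2 4:4 7:7 14:14 28:28  a_28=56
n=32: 1·32 2·16 4·8 8·4 16·2 32·1  f→[1+2+4+8+16+32]=63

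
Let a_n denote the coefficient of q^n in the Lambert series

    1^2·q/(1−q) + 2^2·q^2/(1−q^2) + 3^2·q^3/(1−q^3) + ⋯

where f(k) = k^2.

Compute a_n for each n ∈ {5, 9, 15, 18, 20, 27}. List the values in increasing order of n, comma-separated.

q^5  k|5↦f(k): 5:25 1:1  a_5=26
d|9:{9,3,1}  Σf=81+9+1=91
q^15  k|15↦f(k): 1:1 3:9 5:25 15:225  a_15=260
q^18  k|18↦f(k): 18:324 9:81 6:36 3:9 2:4 1:1  a_18=455
[q^20] f(1)=1,f(2)=4,f(4)=16,f(5)=25,f(10)=100,f(20)=400 ⇒ 546
q^27  k|27↦f(k): 1:1 3:9 9:81 27:729  a_27=820

26, 91, 260, 455, 546, 820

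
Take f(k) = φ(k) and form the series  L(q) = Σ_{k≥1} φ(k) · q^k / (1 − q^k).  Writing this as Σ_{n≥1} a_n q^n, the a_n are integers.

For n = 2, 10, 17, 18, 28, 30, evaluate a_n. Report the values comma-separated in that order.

n=2: 2·1 1·2  φ→[1+1]=2
q^10  k|10↦φ(k): 10:4 5:4 2:1 1:1  a_10=10
n=17: 1·17 17·1  φ→[1+16]=17
n=18: 1·18 2·9 3·6 6·3 9·2 18·1  φ→[1+1+2+2+6+6]=18
n=28: 28·1 14·2 7·4 4·7 2·14 1·28  φ→[12+6+6+2+1+1]=28
n=30: 1·30 2·15 3·10 5·6 6·5 10·3 15·2 30·1  φ→[1+1+2+4+2+4+8+8]=30

2, 10, 17, 18, 28, 30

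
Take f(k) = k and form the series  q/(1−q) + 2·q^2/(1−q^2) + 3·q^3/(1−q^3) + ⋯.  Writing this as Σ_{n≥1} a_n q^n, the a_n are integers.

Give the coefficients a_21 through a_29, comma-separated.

[q^21] f(21)=21,f(7)=7,f(3)=3,f(1)=1 ⇒ 32
q^22  k|22↦f(k): 22:22 11:11 2:2 1:1  a_22=36
[q^23] f(23)=23,f(1)=1 ⇒ 24
q^24  k|24↦f(k): 1:1 2:2 3:3 4:4 6:6 8:8 12:12 24:24  a_24=60
[q^25] f(25)=25,f(5)=5,f(1)=1 ⇒ 31
q^26  k|26↦f(k): 26:26 13:13 2:2 1:1  a_26=42
d|27:{1,3,9,27}  Σf=1+3+9+27=40
d|28:{1,2,4,7,14,28}  Σf=1+2+4+7+14+28=56
n=29: 1·29 29·1  f→[1+29]=30

32, 36, 24, 60, 31, 42, 40, 56, 30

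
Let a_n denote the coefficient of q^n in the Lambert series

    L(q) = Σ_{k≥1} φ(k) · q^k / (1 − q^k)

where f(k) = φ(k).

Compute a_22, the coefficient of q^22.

q^22  k|22↦φ(k): 22:10 11:10 2:1 1:1  a_22=22

a_22 = 22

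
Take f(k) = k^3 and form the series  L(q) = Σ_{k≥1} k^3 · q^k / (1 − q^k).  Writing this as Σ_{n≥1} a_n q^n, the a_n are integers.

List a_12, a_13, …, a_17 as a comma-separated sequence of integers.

2044, 2198, 3096, 3528, 4681, 4914

d|12:{12,6,4,3,2,1}  Σf=1728+216+64+27+8+1=2044
[q^13] f(13)=2197,f(1)=1 ⇒ 2198
d|14:{14,7,2,1}  Σf=2744+343+8+1=3096
q^15  k|15↦f(k): 1:1 3:27 5:125 15:3375  a_15=3528
d|16:{16,8,4,2,1}  Σf=4096+512+64+8+1=4681
q^17  k|17↦f(k): 1:1 17:4913  a_17=4914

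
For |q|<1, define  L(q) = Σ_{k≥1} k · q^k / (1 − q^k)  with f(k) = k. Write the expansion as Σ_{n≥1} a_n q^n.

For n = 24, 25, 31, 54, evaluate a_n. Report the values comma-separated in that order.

[q^24] f(24)=24,f(12)=12,f(8)=8,f(6)=6,f(4)=4,f(3)=3,f(2)=2,f(1)=1 ⇒ 60
n=25: 1·25 5·5 25·1  f→[1+5+25]=31
q^31  k|31↦f(k): 1:1 31:31  a_31=32
n=54: 54·1 27·2 18·3 9·6 6·9 3·18 2·27 1·54  f→[54+27+18+9+6+3+2+1]=120

60, 31, 32, 120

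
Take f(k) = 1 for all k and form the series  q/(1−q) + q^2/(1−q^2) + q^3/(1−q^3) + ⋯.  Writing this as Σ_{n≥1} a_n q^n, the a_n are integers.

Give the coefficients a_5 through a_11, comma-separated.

2, 4, 2, 4, 3, 4, 2

d|5:{5,1}  Σf=1+1=2
d|6:{1,2,3,6}  Σf=1+1+1+1=4
n=7: 1·7 7·1  f→[1+1]=2
[q^8] f(8)=1,f(4)=1,f(2)=1,f(1)=1 ⇒ 4
q^9  k|9↦f(k): 9:1 3:1 1:1  a_9=3
n=10: 1·10 2·5 5·2 10·1  f→[1+1+1+1]=4
q^11  k|11↦f(k): 11:1 1:1  a_11=2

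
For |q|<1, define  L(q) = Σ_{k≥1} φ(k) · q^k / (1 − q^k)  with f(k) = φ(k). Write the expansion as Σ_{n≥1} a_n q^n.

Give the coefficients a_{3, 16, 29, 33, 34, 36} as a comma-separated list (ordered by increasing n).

q^3  k|3↦φ(k): 3:2 1:1  a_3=3
n=16: 16·1 8·2 4·4 2·8 1·16  φ→[8+4+2+1+1]=16
q^29  k|29↦φ(k): 29:28 1:1  a_29=29
n=33: 1·33 3·11 11·3 33·1  φ→[1+2+10+20]=33
d|34:{34,17,2,1}  Σφ=16+16+1+1=34
[q^36] φ(1)=1,φ(2)=1,φ(3)=2,φ(4)=2,φ(6)=2,φ(9)=6,φ(12)=4,φ(18)=6,φ(36)=12 ⇒ 36

3, 16, 29, 33, 34, 36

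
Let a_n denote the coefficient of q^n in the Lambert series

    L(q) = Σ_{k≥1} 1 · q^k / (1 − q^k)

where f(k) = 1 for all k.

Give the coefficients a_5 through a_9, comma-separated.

n=5: 1·5 5·1  f→[1+1]=2
q^6  k|6↦f(k): 1:1 2:1 3:1 6:1  a_6=4
[q^7] f(1)=1,f(7)=1 ⇒ 2
d|8:{1,2,4,8}  Σf=1+1+1+1=4
d|9:{9,3,1}  Σf=1+1+1=3

2, 4, 2, 4, 3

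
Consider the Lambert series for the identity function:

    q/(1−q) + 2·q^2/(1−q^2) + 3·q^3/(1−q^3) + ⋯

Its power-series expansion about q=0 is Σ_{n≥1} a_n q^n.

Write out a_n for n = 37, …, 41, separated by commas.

q^37  k|37↦f(k): 37:37 1:1  a_37=38
d|38:{38,19,2,1}  Σf=38+19+2+1=60
q^39  k|39↦f(k): 39:39 13:13 3:3 1:1  a_39=56
d|40:{1,2,4,5,8,10,20,40}  Σf=1+2+4+5+8+10+20+40=90
q^41  k|41↦f(k): 41:41 1:1  a_41=42

38, 60, 56, 90, 42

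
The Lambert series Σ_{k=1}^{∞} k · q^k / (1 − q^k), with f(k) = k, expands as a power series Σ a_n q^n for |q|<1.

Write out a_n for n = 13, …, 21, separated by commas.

d|13:{13,1}  Σf=13+1=14
q^14  k|14↦f(k): 14:14 7:7 2:2 1:1  a_14=24
q^15  k|15↦f(k): 15:15 5:5 3:3 1:1  a_15=24
n=16: 1·16 2·8 4·4 8·2 16·1  f→[1+2+4+8+16]=31
n=17: 17·1 1·17  f→[17+1]=18
d|18:{18,9,6,3,2,1}  Σf=18+9+6+3+2+1=39
q^19  k|19↦f(k): 1:1 19:19  a_19=20
d|20:{20,10,5,4,2,1}  Σf=20+10+5+4+2+1=42
q^21  k|21↦f(k): 21:21 7:7 3:3 1:1  a_21=32

14, 24, 24, 31, 18, 39, 20, 42, 32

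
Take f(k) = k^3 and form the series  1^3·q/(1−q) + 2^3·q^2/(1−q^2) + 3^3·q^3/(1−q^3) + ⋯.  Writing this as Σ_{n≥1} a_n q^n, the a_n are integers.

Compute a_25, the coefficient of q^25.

a_25 = 15751

[q^25] f(25)=15625,f(5)=125,f(1)=1 ⇒ 15751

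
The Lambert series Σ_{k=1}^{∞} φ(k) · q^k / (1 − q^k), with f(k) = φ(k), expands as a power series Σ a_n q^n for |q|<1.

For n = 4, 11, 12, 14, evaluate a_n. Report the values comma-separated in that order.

n=4: 1·4 2·2 4·1  φ→[1+1+2]=4
d|11:{11,1}  Σφ=10+1=11
q^12  k|12↦φ(k): 12:4 6:2 4:2 3:2 2:1 1:1  a_12=12
q^14  k|14↦φ(k): 14:6 7:6 2:1 1:1  a_14=14

4, 11, 12, 14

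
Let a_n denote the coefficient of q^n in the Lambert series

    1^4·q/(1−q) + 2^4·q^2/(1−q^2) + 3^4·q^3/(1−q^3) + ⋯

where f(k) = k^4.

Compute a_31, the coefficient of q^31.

n=31: 31·1 1·31  f→[923521+1]=923522

a_31 = 923522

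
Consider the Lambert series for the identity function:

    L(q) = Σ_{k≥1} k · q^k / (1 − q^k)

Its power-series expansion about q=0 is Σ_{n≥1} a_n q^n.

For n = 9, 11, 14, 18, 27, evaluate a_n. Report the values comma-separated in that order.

[q^9] f(1)=1,f(3)=3,f(9)=9 ⇒ 13
n=11: 11·1 1·11  f→[11+1]=12
q^14  k|14↦f(k): 1:1 2:2 7:7 14:14  a_14=24
n=18: 18·1 9·2 6·3 3·6 2·9 1·18  f→[18+9+6+3+2+1]=39
[q^27] f(27)=27,f(9)=9,f(3)=3,f(1)=1 ⇒ 40

13, 12, 24, 39, 40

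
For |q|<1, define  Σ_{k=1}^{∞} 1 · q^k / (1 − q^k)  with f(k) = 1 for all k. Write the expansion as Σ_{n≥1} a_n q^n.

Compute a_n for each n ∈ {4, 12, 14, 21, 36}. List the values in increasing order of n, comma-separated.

3, 6, 4, 4, 9

n=4: 4·1 2·2 1·4  f→[1+1+1]=3
q^12  k|12↦f(k): 12:1 6:1 4:1 3:1 2:1 1:1  a_12=6
d|14:{14,7,2,1}  Σf=1+1+1+1=4
d|21:{1,3,7,21}  Σf=1+1+1+1=4
q^36  k|36↦f(k): 36:1 18:1 12:1 9:1 6:1 4:1 3:1 2:1 1:1  a_36=9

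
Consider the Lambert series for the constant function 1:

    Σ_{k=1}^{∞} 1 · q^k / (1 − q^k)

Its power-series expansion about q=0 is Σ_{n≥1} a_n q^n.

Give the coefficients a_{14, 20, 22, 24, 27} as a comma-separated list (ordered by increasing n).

4, 6, 4, 8, 4

q^14  k|14↦f(k): 1:1 2:1 7:1 14:1  a_14=4
n=20: 1·20 2·10 4·5 5·4 10·2 20·1  f→[1+1+1+1+1+1]=6
n=22: 1·22 2·11 11·2 22·1  f→[1+1+1+1]=4
q^24  k|24↦f(k): 24:1 12:1 8:1 6:1 4:1 3:1 2:1 1:1  a_24=8
d|27:{27,9,3,1}  Σf=1+1+1+1=4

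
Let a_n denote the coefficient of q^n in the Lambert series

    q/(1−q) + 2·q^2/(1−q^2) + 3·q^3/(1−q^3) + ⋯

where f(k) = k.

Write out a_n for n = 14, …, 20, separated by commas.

24, 24, 31, 18, 39, 20, 42

q^14  k|14↦f(k): 14:14 7:7 2:2 1:1  a_14=24
n=15: 1·15 3·5 5·3 15·1  f→[1+3+5+15]=24
n=16: 16·1 8·2 4·4 2·8 1·16  f→[16+8+4+2+1]=31
d|17:{17,1}  Σf=17+1=18
d|18:{18,9,6,3,2,1}  Σf=18+9+6+3+2+1=39
n=19: 19·1 1·19  f→[19+1]=20
[q^20] f(20)=20,f(10)=10,f(5)=5,f(4)=4,f(2)=2,f(1)=1 ⇒ 42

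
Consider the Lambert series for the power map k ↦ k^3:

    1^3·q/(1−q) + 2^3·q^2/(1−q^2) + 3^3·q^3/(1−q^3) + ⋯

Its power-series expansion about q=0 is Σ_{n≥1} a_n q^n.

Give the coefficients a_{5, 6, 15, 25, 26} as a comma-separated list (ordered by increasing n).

q^5  k|5↦f(k): 1:1 5:125  a_5=126
q^6  k|6↦f(k): 1:1 2:8 3:27 6:216  a_6=252
n=15: 1·15 3·5 5·3 15·1  f→[1+27+125+3375]=3528
[q^25] f(25)=15625,f(5)=125,f(1)=1 ⇒ 15751
n=26: 1·26 2·13 13·2 26·1  f→[1+8+2197+17576]=19782

126, 252, 3528, 15751, 19782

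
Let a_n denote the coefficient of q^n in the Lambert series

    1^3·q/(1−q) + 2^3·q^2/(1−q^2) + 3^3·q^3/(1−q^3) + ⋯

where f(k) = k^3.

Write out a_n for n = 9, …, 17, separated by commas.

757, 1134, 1332, 2044, 2198, 3096, 3528, 4681, 4914

d|9:{9,3,1}  Σf=729+27+1=757
[q^10] f(10)=1000,f(5)=125,f(2)=8,f(1)=1 ⇒ 1134
d|11:{11,1}  Σf=1331+1=1332
q^12  k|12↦f(k): 1:1 2:8 3:27 4:64 6:216 12:1728  a_12=2044
d|13:{13,1}  Σf=2197+1=2198
n=14: 1·14 2·7 7·2 14·1  f→[1+8+343+2744]=3096
q^15  k|15↦f(k): 15:3375 5:125 3:27 1:1  a_15=3528
[q^16] f(1)=1,f(2)=8,f(4)=64,f(8)=512,f(16)=4096 ⇒ 4681
n=17: 17·1 1·17  f→[4913+1]=4914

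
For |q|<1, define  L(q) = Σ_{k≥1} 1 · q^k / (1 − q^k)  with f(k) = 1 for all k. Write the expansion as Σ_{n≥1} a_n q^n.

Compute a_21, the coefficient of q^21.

a_21 = 4

d|21:{21,7,3,1}  Σf=1+1+1+1=4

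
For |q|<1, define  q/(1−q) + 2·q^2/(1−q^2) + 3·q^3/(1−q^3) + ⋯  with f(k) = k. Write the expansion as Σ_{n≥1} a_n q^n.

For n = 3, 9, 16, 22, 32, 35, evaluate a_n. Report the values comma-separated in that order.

[q^3] f(3)=3,f(1)=1 ⇒ 4
d|9:{9,3,1}  Σf=9+3+1=13
n=16: 1·16 2·8 4·4 8·2 16·1  f→[1+2+4+8+16]=31
d|22:{1,2,11,22}  Σf=1+2+11+22=36
q^32  k|32↦f(k): 1:1 2:2 4:4 8:8 16:16 32:32  a_32=63
n=35: 35·1 7·5 5·7 1·35  f→[35+7+5+1]=48

4, 13, 31, 36, 63, 48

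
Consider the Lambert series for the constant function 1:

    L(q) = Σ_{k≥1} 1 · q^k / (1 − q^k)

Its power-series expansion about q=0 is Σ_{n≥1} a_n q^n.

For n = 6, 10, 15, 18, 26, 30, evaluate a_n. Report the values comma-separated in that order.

4, 4, 4, 6, 4, 8

[q^6] f(6)=1,f(3)=1,f(2)=1,f(1)=1 ⇒ 4
n=10: 10·1 5·2 2·5 1·10  f→[1+1+1+1]=4
d|15:{1,3,5,15}  Σf=1+1+1+1=4
n=18: 1·18 2·9 3·6 6·3 9·2 18·1  f→[1+1+1+1+1+1]=6
n=26: 26·1 13·2 2·13 1·26  f→[1+1+1+1]=4
[q^30] f(30)=1,f(15)=1,f(10)=1,f(6)=1,f(5)=1,f(3)=1,f(2)=1,f(1)=1 ⇒ 8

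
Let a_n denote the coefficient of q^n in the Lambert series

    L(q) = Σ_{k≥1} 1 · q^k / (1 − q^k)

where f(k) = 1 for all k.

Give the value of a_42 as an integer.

a_42 = 8

d|42:{1,2,3,6,7,14,21,42}  Σf=1+1+1+1+1+1+1+1=8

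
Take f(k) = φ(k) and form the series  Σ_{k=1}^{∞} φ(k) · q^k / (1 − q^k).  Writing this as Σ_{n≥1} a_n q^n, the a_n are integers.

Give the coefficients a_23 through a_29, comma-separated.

d|23:{1,23}  Σφ=1+22=23
d|24:{24,12,8,6,4,3,2,1}  Σφ=8+4+4+2+2+2+1+1=24
[q^25] φ(25)=20,φ(5)=4,φ(1)=1 ⇒ 25
n=26: 26·1 13·2 2·13 1·26  φ→[12+12+1+1]=26
n=27: 1·27 3·9 9·3 27·1  φ→[1+2+6+18]=27
n=28: 1·28 2·14 4·7 7·4 14·2 28·1  φ→[1+1+2+6+6+12]=28
[q^29] φ(1)=1,φ(29)=28 ⇒ 29

23, 24, 25, 26, 27, 28, 29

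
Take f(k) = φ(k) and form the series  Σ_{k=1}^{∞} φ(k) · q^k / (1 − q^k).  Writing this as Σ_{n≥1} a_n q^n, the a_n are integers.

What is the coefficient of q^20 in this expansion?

[q^20] φ(1)=1,φ(2)=1,φ(4)=2,φ(5)=4,φ(10)=4,φ(20)=8 ⇒ 20

a_20 = 20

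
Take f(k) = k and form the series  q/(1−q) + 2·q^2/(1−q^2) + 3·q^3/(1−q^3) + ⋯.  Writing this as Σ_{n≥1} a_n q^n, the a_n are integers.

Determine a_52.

a_52 = 98

q^52  k|52↦f(k): 1:1 2:2 4:4 13:13 26:26 52:52  a_52=98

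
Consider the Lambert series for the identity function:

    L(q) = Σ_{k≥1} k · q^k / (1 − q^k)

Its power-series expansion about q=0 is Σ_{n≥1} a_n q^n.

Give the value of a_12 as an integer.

n=12: 12·1 6·2 4·3 3·4 2·6 1·12  f→[12+6+4+3+2+1]=28

a_12 = 28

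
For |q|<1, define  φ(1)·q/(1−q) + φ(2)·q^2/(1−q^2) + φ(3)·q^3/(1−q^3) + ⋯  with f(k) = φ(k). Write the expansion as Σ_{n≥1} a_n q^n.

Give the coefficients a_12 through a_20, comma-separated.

q^12  k|12↦φ(k): 12:4 6:2 4:2 3:2 2:1 1:1  a_12=12
q^13  k|13↦φ(k): 1:1 13:12  a_13=13
d|14:{14,7,2,1}  Σφ=6+6+1+1=14
n=15: 1·15 3·5 5·3 15·1  φ→[1+2+4+8]=15
d|16:{1,2,4,8,16}  Σφ=1+1+2+4+8=16
d|17:{1,17}  Σφ=1+16=17
q^18  k|18↦φ(k): 1:1 2:1 3:2 6:2 9:6 18:6  a_18=18
[q^19] φ(19)=18,φ(1)=1 ⇒ 19
d|20:{20,10,5,4,2,1}  Σφ=8+4+4+2+1+1=20

12, 13, 14, 15, 16, 17, 18, 19, 20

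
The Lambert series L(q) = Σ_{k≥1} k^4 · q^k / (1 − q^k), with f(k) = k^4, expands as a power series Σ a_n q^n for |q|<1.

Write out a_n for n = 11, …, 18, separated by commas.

14642, 22386, 28562, 40834, 51332, 69905, 83522, 112931

n=11: 1·11 11·1  f→[1+14641]=14642
q^12  k|12↦f(k): 1:1 2:16 3:81 4:256 6:1296 12:20736  a_12=22386
n=13: 1·13 13·1  f→[1+28561]=28562
n=14: 14·1 7·2 2·7 1·14  f→[38416+2401+16+1]=40834
[q^15] f(15)=50625,f(5)=625,f(3)=81,f(1)=1 ⇒ 51332
q^16  k|16↦f(k): 16:65536 8:4096 4:256 2:16 1:1  a_16=69905
d|17:{1,17}  Σf=1+83521=83522
n=18: 18·1 9·2 6·3 3·6 2·9 1·18  f→[104976+6561+1296+81+16+1]=112931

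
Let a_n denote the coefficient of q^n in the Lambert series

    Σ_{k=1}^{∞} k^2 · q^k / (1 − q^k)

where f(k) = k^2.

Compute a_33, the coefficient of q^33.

n=33: 33·1 11·3 3·11 1·33  f→[1089+121+9+1]=1220

a_33 = 1220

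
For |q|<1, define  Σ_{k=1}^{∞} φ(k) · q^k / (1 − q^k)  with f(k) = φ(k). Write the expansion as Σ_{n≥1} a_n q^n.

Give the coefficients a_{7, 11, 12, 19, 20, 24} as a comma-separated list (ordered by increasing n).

q^7  k|7↦φ(k): 1:1 7:6  a_7=7
q^11  k|11↦φ(k): 1:1 11:10  a_11=11
d|12:{12,6,4,3,2,1}  Σφ=4+2+2+2+1+1=12
n=19: 19·1 1·19  φ→[18+1]=19
[q^20] φ(1)=1,φ(2)=1,φ(4)=2,φ(5)=4,φ(10)=4,φ(20)=8 ⇒ 20
[q^24] φ(1)=1,φ(2)=1,φ(3)=2,φ(4)=2,φ(6)=2,φ(8)=4,φ(12)=4,φ(24)=8 ⇒ 24

7, 11, 12, 19, 20, 24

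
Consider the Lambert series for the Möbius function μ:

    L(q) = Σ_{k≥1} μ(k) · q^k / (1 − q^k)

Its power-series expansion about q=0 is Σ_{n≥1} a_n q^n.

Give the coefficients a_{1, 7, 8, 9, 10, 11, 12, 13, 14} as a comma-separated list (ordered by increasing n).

1, 0, 0, 0, 0, 0, 0, 0, 0

n=1: 1·1  μ→[1]=1
[q^7] μ(1)=1,μ(7)=-1 ⇒ 0
n=8: 1·8 2·4 4·2 8·1  μ→[1+(-1)+0+0]=0
n=9: 9·1 3·3 1·9  μ→[0+(-1)+1]=0
q^10  k|10↦μ(k): 1:1 2:-1 5:-1 10:1  a_10=0
q^11  k|11↦μ(k): 1:1 11:-1  a_11=0
d|12:{12,6,4,3,2,1}  Σμ=0+1+0+(-1)+(-1)+1=0
d|13:{13,1}  Σμ=(-1)+1=0
n=14: 14·1 7·2 2·7 1·14  μ→[1+(-1)+(-1)+1]=0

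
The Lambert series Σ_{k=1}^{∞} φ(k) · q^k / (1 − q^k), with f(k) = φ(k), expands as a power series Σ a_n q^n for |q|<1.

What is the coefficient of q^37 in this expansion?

q^37  k|37↦φ(k): 1:1 37:36  a_37=37

a_37 = 37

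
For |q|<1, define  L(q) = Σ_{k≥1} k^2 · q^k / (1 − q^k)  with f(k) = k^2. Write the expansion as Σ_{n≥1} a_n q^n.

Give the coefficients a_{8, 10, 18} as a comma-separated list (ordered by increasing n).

85, 130, 455

[q^8] f(8)=64,f(4)=16,f(2)=4,f(1)=1 ⇒ 85
n=10: 1·10 2·5 5·2 10·1  f→[1+4+25+100]=130
d|18:{18,9,6,3,2,1}  Σf=324+81+36+9+4+1=455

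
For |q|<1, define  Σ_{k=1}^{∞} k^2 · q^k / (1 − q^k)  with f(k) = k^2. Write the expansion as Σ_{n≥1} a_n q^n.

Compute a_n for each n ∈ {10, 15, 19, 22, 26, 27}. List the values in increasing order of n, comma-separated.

[q^10] f(10)=100,f(5)=25,f(2)=4,f(1)=1 ⇒ 130
q^15  k|15↦f(k): 1:1 3:9 5:25 15:225  a_15=260
q^19  k|19↦f(k): 19:361 1:1  a_19=362
n=22: 1·22 2·11 11·2 22·1  f→[1+4+121+484]=610
[q^26] f(26)=676,f(13)=169,f(2)=4,f(1)=1 ⇒ 850
n=27: 1·27 3·9 9·3 27·1  f→[1+9+81+729]=820

130, 260, 362, 610, 850, 820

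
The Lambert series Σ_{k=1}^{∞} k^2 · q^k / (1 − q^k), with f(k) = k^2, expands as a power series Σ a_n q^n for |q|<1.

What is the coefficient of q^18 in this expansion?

a_18 = 455

q^18  k|18↦f(k): 1:1 2:4 3:9 6:36 9:81 18:324  a_18=455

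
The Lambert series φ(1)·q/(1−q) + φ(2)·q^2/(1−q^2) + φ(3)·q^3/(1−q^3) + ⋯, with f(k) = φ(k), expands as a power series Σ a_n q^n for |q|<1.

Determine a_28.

n=28: 1·28 2·14 4·7 7·4 14·2 28·1  φ→[1+1+2+6+6+12]=28

a_28 = 28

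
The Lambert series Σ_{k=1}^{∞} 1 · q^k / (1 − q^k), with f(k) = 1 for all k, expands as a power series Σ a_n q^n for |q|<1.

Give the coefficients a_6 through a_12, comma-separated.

4, 2, 4, 3, 4, 2, 6

[q^6] f(6)=1,f(3)=1,f(2)=1,f(1)=1 ⇒ 4
[q^7] f(7)=1,f(1)=1 ⇒ 2
n=8: 1·8 2·4 4·2 8·1  f→[1+1+1+1]=4
q^9  k|9↦f(k): 9:1 3:1 1:1  a_9=3
n=10: 1·10 2·5 5·2 10·1  f→[1+1+1+1]=4
q^11  k|11↦f(k): 1:1 11:1  a_11=2
[q^12] f(1)=1,f(2)=1,f(3)=1,f(4)=1,f(6)=1,f(12)=1 ⇒ 6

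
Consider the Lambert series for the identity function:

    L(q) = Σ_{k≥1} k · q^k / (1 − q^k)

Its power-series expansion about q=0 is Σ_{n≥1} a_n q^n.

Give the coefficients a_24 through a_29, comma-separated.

n=24: 1·24 2·12 3·8 4·6 6·4 8·3 12·2 24·1  f→[1+2+3+4+6+8+12+24]=60
q^25  k|25↦f(k): 25:25 5:5 1:1  a_25=31
[q^26] f(26)=26,f(13)=13,f(2)=2,f(1)=1 ⇒ 42
n=27: 1·27 3·9 9·3 27·1  f→[1+3+9+27]=40
[q^28] f(28)=28,f(14)=14,f(7)=7,f(4)=4,f(2)=2,f(1)=1 ⇒ 56
d|29:{29,1}  Σf=29+1=30

60, 31, 42, 40, 56, 30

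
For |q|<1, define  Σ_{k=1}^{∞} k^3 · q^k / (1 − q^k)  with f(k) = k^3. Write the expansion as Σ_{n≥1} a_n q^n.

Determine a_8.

q^8  k|8↦f(k): 8:512 4:64 2:8 1:1  a_8=585

a_8 = 585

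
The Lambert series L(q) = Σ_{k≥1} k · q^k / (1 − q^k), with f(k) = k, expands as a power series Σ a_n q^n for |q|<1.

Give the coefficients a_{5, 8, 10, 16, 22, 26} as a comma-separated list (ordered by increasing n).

6, 15, 18, 31, 36, 42

n=5: 1·5 5·1  f→[1+5]=6
q^8  k|8↦f(k): 1:1 2:2 4:4 8:8  a_8=15
[q^10] f(10)=10,f(5)=5,f(2)=2,f(1)=1 ⇒ 18
n=16: 16·1 8·2 4·4 2·8 1·16  f→[16+8+4+2+1]=31
q^22  k|22↦f(k): 1:1 2:2 11:11 22:22  a_22=36
q^26  k|26↦f(k): 26:26 13:13 2:2 1:1  a_26=42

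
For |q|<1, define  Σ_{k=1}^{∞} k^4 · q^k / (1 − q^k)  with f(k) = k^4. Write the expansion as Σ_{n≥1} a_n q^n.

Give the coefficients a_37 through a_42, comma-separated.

[q^37] f(1)=1,f(37)=1874161 ⇒ 1874162
q^38  k|38↦f(k): 38:2085136 19:130321 2:16 1:1  a_38=2215474
d|39:{1,3,13,39}  Σf=1+81+28561+2313441=2342084
q^40  k|40↦f(k): 1:1 2:16 4:256 5:625 8:4096 10:10000 20:160000 40:2560000  a_40=2734994
[q^41] f(41)=2825761,f(1)=1 ⇒ 2825762
q^42  k|42↦f(k): 1:1 2:16 3:81 6:1296 7:2401 14:38416 21:194481 42:3111696  a_42=3348388

1874162, 2215474, 2342084, 2734994, 2825762, 3348388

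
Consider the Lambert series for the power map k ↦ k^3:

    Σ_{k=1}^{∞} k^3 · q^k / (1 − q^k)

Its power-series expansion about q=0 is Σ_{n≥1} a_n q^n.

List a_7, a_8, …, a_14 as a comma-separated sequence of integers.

344, 585, 757, 1134, 1332, 2044, 2198, 3096

[q^7] f(1)=1,f(7)=343 ⇒ 344
[q^8] f(1)=1,f(2)=8,f(4)=64,f(8)=512 ⇒ 585
q^9  k|9↦f(k): 9:729 3:27 1:1  a_9=757
[q^10] f(10)=1000,f(5)=125,f(2)=8,f(1)=1 ⇒ 1134
n=11: 11·1 1·11  f→[1331+1]=1332
q^12  k|12↦f(k): 1:1 2:8 3:27 4:64 6:216 12:1728  a_12=2044
n=13: 1·13 13·1  f→[1+2197]=2198
n=14: 14·1 7·2 2·7 1·14  f→[2744+343+8+1]=3096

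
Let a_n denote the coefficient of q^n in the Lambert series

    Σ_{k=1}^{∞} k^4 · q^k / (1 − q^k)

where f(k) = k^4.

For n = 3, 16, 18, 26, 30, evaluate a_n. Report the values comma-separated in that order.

82, 69905, 112931, 485554, 872644

q^3  k|3↦f(k): 1:1 3:81  a_3=82
[q^16] f(1)=1,f(2)=16,f(4)=256,f(8)=4096,f(16)=65536 ⇒ 69905
q^18  k|18↦f(k): 1:1 2:16 3:81 6:1296 9:6561 18:104976  a_18=112931
[q^26] f(26)=456976,f(13)=28561,f(2)=16,f(1)=1 ⇒ 485554
d|30:{30,15,10,6,5,3,2,1}  Σf=810000+50625+10000+1296+625+81+16+1=872644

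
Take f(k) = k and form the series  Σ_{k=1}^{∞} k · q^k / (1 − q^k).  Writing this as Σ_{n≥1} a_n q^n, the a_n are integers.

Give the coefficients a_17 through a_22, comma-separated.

18, 39, 20, 42, 32, 36

n=17: 17·1 1·17  f→[17+1]=18
d|18:{1,2,3,6,9,18}  Σf=1+2+3+6+9+18=39
q^19  k|19↦f(k): 1:1 19:19  a_19=20
[q^20] f(20)=20,f(10)=10,f(5)=5,f(4)=4,f(2)=2,f(1)=1 ⇒ 42
d|21:{21,7,3,1}  Σf=21+7+3+1=32
n=22: 22·1 11·2 2·11 1·22  f→[22+11+2+1]=36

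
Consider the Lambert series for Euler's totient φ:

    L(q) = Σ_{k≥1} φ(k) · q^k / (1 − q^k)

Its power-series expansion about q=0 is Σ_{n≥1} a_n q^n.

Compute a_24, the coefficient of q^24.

n=24: 24·1 12·2 8·3 6·4 4·6 3·8 2·12 1·24  φ→[8+4+4+2+2+2+1+1]=24

a_24 = 24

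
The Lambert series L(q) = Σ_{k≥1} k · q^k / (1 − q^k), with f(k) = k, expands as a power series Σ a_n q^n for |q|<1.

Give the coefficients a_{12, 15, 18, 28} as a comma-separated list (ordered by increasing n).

[q^12] f(12)=12,f(6)=6,f(4)=4,f(3)=3,f(2)=2,f(1)=1 ⇒ 28
n=15: 1·15 3·5 5·3 15·1  f→[1+3+5+15]=24
q^18  k|18↦f(k): 18:18 9:9 6:6 3:3 2:2 1:1  a_18=39
d|28:{1,2,4,7,14,28}  Σf=1+2+4+7+14+28=56

28, 24, 39, 56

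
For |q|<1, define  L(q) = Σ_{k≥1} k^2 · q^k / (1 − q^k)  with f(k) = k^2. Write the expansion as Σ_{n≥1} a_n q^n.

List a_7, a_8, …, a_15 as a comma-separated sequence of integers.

50, 85, 91, 130, 122, 210, 170, 250, 260

q^7  k|7↦f(k): 7:49 1:1  a_7=50
[q^8] f(8)=64,f(4)=16,f(2)=4,f(1)=1 ⇒ 85
n=9: 9·1 3·3 1·9  f→[81+9+1]=91
d|10:{10,5,2,1}  Σf=100+25+4+1=130
q^11  k|11↦f(k): 11:121 1:1  a_11=122
d|12:{1,2,3,4,6,12}  Σf=1+4+9+16+36+144=210
n=13: 1·13 13·1  f→[1+169]=170
[q^14] f(14)=196,f(7)=49,f(2)=4,f(1)=1 ⇒ 250
n=15: 1·15 3·5 5·3 15·1  f→[1+9+25+225]=260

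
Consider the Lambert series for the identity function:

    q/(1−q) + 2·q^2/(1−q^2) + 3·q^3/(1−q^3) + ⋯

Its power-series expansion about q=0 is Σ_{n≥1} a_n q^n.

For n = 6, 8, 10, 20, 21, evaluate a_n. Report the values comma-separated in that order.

12, 15, 18, 42, 32

n=6: 6·1 3·2 2·3 1·6  f→[6+3+2+1]=12
n=8: 8·1 4·2 2·4 1·8  f→[8+4+2+1]=15
n=10: 1·10 2·5 5·2 10·1  f→[1+2+5+10]=18
n=20: 1·20 2·10 4·5 5·4 10·2 20·1  f→[1+2+4+5+10+20]=42
n=21: 1·21 3·7 7·3 21·1  f→[1+3+7+21]=32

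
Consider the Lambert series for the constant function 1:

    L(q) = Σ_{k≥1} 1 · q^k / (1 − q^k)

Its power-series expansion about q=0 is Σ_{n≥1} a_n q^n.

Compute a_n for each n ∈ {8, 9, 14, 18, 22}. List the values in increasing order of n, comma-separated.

q^8  k|8↦f(k): 8:1 4:1 2:1 1:1  a_8=4
[q^9] f(1)=1,f(3)=1,f(9)=1 ⇒ 3
d|14:{14,7,2,1}  Σf=1+1+1+1=4
[q^18] f(18)=1,f(9)=1,f(6)=1,f(3)=1,f(2)=1,f(1)=1 ⇒ 6
n=22: 1·22 2·11 11·2 22·1  f→[1+1+1+1]=4

4, 3, 4, 6, 4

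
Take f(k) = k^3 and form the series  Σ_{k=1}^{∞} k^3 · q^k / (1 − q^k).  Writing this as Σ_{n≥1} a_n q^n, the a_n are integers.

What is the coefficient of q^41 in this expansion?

a_41 = 68922

[q^41] f(1)=1,f(41)=68921 ⇒ 68922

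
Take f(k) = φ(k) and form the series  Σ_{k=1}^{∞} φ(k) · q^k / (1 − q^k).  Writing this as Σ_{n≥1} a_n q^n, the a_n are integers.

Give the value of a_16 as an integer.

[q^16] φ(16)=8,φ(8)=4,φ(4)=2,φ(2)=1,φ(1)=1 ⇒ 16

a_16 = 16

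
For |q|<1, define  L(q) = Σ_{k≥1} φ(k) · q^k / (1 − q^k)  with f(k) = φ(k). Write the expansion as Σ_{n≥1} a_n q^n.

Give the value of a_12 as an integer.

[q^12] φ(12)=4,φ(6)=2,φ(4)=2,φ(3)=2,φ(2)=1,φ(1)=1 ⇒ 12

a_12 = 12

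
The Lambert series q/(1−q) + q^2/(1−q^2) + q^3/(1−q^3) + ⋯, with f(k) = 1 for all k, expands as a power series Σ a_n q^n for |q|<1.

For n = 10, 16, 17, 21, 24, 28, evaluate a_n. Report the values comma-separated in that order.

4, 5, 2, 4, 8, 6

[q^10] f(1)=1,f(2)=1,f(5)=1,f(10)=1 ⇒ 4
q^16  k|16↦f(k): 1:1 2:1 4:1 8:1 16:1  a_16=5
d|17:{1,17}  Σf=1+1=2
n=21: 21·1 7·3 3·7 1·21  f→[1+1+1+1]=4
n=24: 1·24 2·12 3·8 4·6 6·4 8·3 12·2 24·1  f→[1+1+1+1+1+1+1+1]=8
[q^28] f(28)=1,f(14)=1,f(7)=1,f(4)=1,f(2)=1,f(1)=1 ⇒ 6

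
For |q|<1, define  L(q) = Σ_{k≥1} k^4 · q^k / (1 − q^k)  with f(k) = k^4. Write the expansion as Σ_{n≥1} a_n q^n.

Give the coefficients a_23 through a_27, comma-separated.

279842, 358258, 391251, 485554, 538084

[q^23] f(1)=1,f(23)=279841 ⇒ 279842
n=24: 24·1 12·2 8·3 6·4 4·6 3·8 2·12 1·24  f→[331776+20736+4096+1296+256+81+16+1]=358258
[q^25] f(25)=390625,f(5)=625,f(1)=1 ⇒ 391251
n=26: 1·26 2·13 13·2 26·1  f→[1+16+28561+456976]=485554
n=27: 1·27 3·9 9·3 27·1  f→[1+81+6561+531441]=538084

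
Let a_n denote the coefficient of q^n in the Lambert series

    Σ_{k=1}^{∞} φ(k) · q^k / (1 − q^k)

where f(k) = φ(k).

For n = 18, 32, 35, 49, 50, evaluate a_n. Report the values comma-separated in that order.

q^18  k|18↦φ(k): 18:6 9:6 6:2 3:2 2:1 1:1  a_18=18
[q^32] φ(32)=16,φ(16)=8,φ(8)=4,φ(4)=2,φ(2)=1,φ(1)=1 ⇒ 32
q^35  k|35↦φ(k): 35:24 7:6 5:4 1:1  a_35=35
d|49:{1,7,49}  Σφ=1+6+42=49
[q^50] φ(50)=20,φ(25)=20,φ(10)=4,φ(5)=4,φ(2)=1,φ(1)=1 ⇒ 50

18, 32, 35, 49, 50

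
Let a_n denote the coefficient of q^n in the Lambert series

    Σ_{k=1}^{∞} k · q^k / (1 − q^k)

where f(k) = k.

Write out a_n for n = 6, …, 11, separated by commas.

[q^6] f(1)=1,f(2)=2,f(3)=3,f(6)=6 ⇒ 12
[q^7] f(1)=1,f(7)=7 ⇒ 8
[q^8] f(8)=8,f(4)=4,f(2)=2,f(1)=1 ⇒ 15
n=9: 1·9 3·3 9·1  f→[1+3+9]=13
d|10:{10,5,2,1}  Σf=10+5+2+1=18
d|11:{11,1}  Σf=11+1=12

12, 8, 15, 13, 18, 12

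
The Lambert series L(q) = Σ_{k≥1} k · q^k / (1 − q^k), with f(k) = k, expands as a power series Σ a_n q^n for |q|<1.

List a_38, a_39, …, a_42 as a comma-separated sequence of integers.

q^38  k|38↦f(k): 1:1 2:2 19:19 38:38  a_38=60
d|39:{1,3,13,39}  Σf=1+3+13+39=56
d|40:{1,2,4,5,8,10,20,40}  Σf=1+2+4+5+8+10+20+40=90
d|41:{1,41}  Σf=1+41=42
n=42: 1·42 2·21 3·14 6·7 7·6 14·3 21·2 42·1  f→[1+2+3+6+7+14+21+42]=96

60, 56, 90, 42, 96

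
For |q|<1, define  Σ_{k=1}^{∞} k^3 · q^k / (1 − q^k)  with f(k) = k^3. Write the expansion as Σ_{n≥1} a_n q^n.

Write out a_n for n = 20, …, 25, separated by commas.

n=20: 1·20 2·10 4·5 5·4 10·2 20·1  f→[1+8+64+125+1000+8000]=9198
[q^21] f(1)=1,f(3)=27,f(7)=343,f(21)=9261 ⇒ 9632
n=22: 22·1 11·2 2·11 1·22  f→[10648+1331+8+1]=11988
d|23:{23,1}  Σf=12167+1=12168
[q^24] f(1)=1,f(2)=8,f(3)=27,f(4)=64,f(6)=216,f(8)=512,f(12)=1728,f(24)=13824 ⇒ 16380
[q^25] f(25)=15625,f(5)=125,f(1)=1 ⇒ 15751

9198, 9632, 11988, 12168, 16380, 15751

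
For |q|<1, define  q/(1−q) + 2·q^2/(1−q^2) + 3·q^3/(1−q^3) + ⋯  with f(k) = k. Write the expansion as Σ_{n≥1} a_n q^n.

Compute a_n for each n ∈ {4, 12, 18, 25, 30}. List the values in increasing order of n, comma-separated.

7, 28, 39, 31, 72

q^4  k|4↦f(k): 4:4 2:2 1:1  a_4=7
n=12: 12·1 6·2 4·3 3·4 2·6 1·12  f→[12+6+4+3+2+1]=28
n=18: 1·18 2·9 3·6 6·3 9·2 18·1  f→[1+2+3+6+9+18]=39
d|25:{25,5,1}  Σf=25+5+1=31
d|30:{1,2,3,5,6,10,15,30}  Σf=1+2+3+5+6+10+15+30=72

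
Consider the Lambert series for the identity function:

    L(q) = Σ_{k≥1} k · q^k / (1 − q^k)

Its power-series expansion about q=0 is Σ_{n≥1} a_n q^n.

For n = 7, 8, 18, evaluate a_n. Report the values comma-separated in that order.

q^7  k|7↦f(k): 1:1 7:7  a_7=8
n=8: 1·8 2·4 4·2 8·1  f→[1+2+4+8]=15
[q^18] f(18)=18,f(9)=9,f(6)=6,f(3)=3,f(2)=2,f(1)=1 ⇒ 39

8, 15, 39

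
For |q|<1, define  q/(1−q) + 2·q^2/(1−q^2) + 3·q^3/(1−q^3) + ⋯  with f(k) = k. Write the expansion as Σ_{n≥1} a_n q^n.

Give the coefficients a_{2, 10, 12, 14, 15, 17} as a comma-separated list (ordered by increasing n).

3, 18, 28, 24, 24, 18

q^2  k|2↦f(k): 1:1 2:2  a_2=3
n=10: 1·10 2·5 5·2 10·1  f→[1+2+5+10]=18
[q^12] f(12)=12,f(6)=6,f(4)=4,f(3)=3,f(2)=2,f(1)=1 ⇒ 28
[q^14] f(1)=1,f(2)=2,f(7)=7,f(14)=14 ⇒ 24
n=15: 1·15 3·5 5·3 15·1  f→[1+3+5+15]=24
q^17  k|17↦f(k): 1:1 17:17  a_17=18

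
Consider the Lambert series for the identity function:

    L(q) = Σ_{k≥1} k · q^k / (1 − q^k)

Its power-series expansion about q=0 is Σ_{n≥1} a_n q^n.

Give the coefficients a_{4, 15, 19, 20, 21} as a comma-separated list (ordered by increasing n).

n=4: 4·1 2·2 1·4  f→[4+2+1]=7
d|15:{1,3,5,15}  Σf=1+3+5+15=24
q^19  k|19↦f(k): 19:19 1:1  a_19=20
q^20  k|20↦f(k): 1:1 2:2 4:4 5:5 10:10 20:20  a_20=42
n=21: 1·21 3·7 7·3 21·1  f→[1+3+7+21]=32

7, 24, 20, 42, 32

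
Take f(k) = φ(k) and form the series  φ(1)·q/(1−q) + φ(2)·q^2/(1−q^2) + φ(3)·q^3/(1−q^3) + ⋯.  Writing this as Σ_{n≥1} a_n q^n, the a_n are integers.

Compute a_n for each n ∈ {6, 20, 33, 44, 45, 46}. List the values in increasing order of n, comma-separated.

n=6: 6·1 3·2 2·3 1·6  φ→[2+2+1+1]=6
[q^20] φ(1)=1,φ(2)=1,φ(4)=2,φ(5)=4,φ(10)=4,φ(20)=8 ⇒ 20
q^33  k|33↦φ(k): 1:1 3:2 11:10 33:20  a_33=33
[q^44] φ(1)=1,φ(2)=1,φ(4)=2,φ(11)=10,φ(22)=10,φ(44)=20 ⇒ 44
q^45  k|45↦φ(k): 45:24 15:8 9:6 5:4 3:2 1:1  a_45=45
n=46: 46·1 23·2 2·23 1·46  φ→[22+22+1+1]=46

6, 20, 33, 44, 45, 46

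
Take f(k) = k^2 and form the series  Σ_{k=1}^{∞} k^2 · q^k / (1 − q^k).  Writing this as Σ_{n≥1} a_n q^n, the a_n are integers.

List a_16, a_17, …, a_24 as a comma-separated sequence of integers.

d|16:{1,2,4,8,16}  Σf=1+4+16+64+256=341
q^17  k|17↦f(k): 1:1 17:289  a_17=290
n=18: 18·1 9·2 6·3 3·6 2·9 1·18  f→[324+81+36+9+4+1]=455
[q^19] f(19)=361,f(1)=1 ⇒ 362
[q^20] f(20)=400,f(10)=100,f(5)=25,f(4)=16,f(2)=4,f(1)=1 ⇒ 546
n=21: 21·1 7·3 3·7 1·21  f→[441+49+9+1]=500
q^22  k|22↦f(k): 1:1 2:4 11:121 22:484  a_22=610
[q^23] f(23)=529,f(1)=1 ⇒ 530
[q^24] f(1)=1,f(2)=4,f(3)=9,f(4)=16,f(6)=36,f(8)=64,f(12)=144,f(24)=576 ⇒ 850

341, 290, 455, 362, 546, 500, 610, 530, 850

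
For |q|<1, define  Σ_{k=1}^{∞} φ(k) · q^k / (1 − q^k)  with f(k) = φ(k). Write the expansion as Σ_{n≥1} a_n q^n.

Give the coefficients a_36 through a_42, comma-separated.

n=36: 1·36 2·18 3·12 4·9 6·6 9·4 12·3 18·2 36·1  φ→[1+1+2+2+2+6+4+6+12]=36
q^37  k|37↦φ(k): 37:36 1:1  a_37=37
[q^38] φ(1)=1,φ(2)=1,φ(19)=18,φ(38)=18 ⇒ 38
d|39:{39,13,3,1}  Σφ=24+12+2+1=39
[q^40] φ(1)=1,φ(2)=1,φ(4)=2,φ(5)=4,φ(8)=4,φ(10)=4,φ(20)=8,φ(40)=16 ⇒ 40
n=41: 41·1 1·41  φ→[40+1]=41
d|42:{42,21,14,7,6,3,2,1}  Σφ=12+12+6+6+2+2+1+1=42

36, 37, 38, 39, 40, 41, 42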